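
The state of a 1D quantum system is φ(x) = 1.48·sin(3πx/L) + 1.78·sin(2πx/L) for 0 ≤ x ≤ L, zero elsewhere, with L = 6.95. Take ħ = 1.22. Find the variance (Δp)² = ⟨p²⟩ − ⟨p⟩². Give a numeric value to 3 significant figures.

1.84

Compute ⟨p⟩ and ⟨p²⟩ separately; (Δp)² = ⟨p²⟩ − ⟨p⟩².
d²/dx² sin(jπx/L) = −(jπ/L)²·sin(jπx/L); on 0 ≤ x ≤ L, ∫sin²(jπx/L) dx = L/2 and ∫sin(jπx/L)·sin(lπx/L) dx = 0 for j ≠ l, so only diagonal terms survive in ∫|φ|² and ∫φ·φ″; ∫φ·φ′ dx = [φ²/2] between the walls = 0.
Normalization: ∫|φ|² dx = 18.622.
⟨p⟩ = 0.0000 and ⟨p²⟩ = 1.8380.
(Δp)² = 1.8380 − (0.0000)² = 1.8380.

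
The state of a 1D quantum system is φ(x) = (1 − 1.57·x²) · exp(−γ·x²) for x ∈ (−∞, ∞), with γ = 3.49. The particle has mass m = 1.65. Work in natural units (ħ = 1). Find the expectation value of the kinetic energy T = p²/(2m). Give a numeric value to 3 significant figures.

T = −(ħ²/2m) d²/dx², so ⟨T⟩ = −(ħ²/2m) ∫ φ*·φ'' dx / ∫|φ|² dx; with m = 1.65.
Expand each integrand as polynomial × e^(−2γx²) and use ∫x^(2j)·e^(−2γx²) dx = (2j−1)!!/(4γ)^j · √(π/(2γ)), odd powers → 0; here √(π/(2γ)) = 0.67088. Differentiate with the product rule, d/dx e^(−γx²) = −2γx·e^(−γx²).
State is unnormalized: ∫|φ|² dx = 0.54544, and ∫φ*·(−ħ²/2m · φ'') dx = 0.93192, so ⟨T⟩ = 0.93192 / 0.54544.
⟨T⟩ = 1.7086.

1.71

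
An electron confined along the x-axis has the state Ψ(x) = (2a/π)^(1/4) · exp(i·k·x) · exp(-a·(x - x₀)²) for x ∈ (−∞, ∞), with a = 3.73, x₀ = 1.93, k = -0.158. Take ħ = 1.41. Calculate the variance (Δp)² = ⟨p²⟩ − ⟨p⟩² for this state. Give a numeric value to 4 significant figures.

7.416

Compute ⟨p⟩ and ⟨p²⟩ separately; (Δp)² = ⟨p²⟩ − ⟨p⟩².
Gaussian moments (u = x − x₀): ∫u^(2j)·e^(−2au²) du = (2j−1)!!/(4a)^j · √(π/(2a)), odd powers integrate to 0; here √(π/(2a)) = 0.64894. Derivatives: Ψ′ = (ik − 2au)·Ψ, Ψ″ = ((ik − 2au)² − 2a)·Ψ; the odd-in-u pieces drop out.
⟨p⟩ = -0.22278 and ⟨p²⟩ = 7.4652.
(Δp)² = 7.4652 − (-0.22278)² = 7.4156.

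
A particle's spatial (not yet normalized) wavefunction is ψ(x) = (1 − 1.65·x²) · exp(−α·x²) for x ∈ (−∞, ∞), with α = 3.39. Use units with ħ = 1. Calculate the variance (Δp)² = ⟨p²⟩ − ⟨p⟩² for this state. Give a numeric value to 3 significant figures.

5.70

Compute ⟨p⟩ and ⟨p²⟩ separately; (Δp)² = ⟨p²⟩ − ⟨p⟩².
Expand each integrand as polynomial × e^(−2αx²) and use ∫x^(2j)·e^(−2αx²) dx = (2j−1)!!/(4α)^j · √(π/(2α)), odd powers → 0; here √(π/(2α)) = 0.68071. Differentiate with the product rule, d/dx e^(−αx²) = −2αx·e^(−αx²).
Normalization: ∫|ψ|² dx = 0.54528.
⟨p⟩ = 0.0000 and ⟨p²⟩ = 5.7004.
(Δp)² = 5.7004 − (0.0000)² = 5.7004.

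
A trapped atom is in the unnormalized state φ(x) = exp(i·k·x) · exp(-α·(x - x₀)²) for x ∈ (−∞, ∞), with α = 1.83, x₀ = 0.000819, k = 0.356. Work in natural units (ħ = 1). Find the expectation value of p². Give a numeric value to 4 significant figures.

p² φ = −ħ² d²φ/dx²; ⟨p²⟩ = −ħ² ∫ φ*·φ'' dx / ∫|φ|² dx.
Gaussian moments (u = x − x₀): ∫u^(2j)·e^(−2αu²) du = (2j−1)!!/(4α)^j · √(π/(2α)), odd powers integrate to 0; here √(π/(2α)) = 0.92648. Derivatives: φ′ = (ik − 2αu)·φ, φ″ = ((ik − 2αu)² − 2α)·φ; the odd-in-u pieces drop out.
State is unnormalized: ∫|φ|² dx = 0.92648, and ∫φ*·(−ħ² φ'') dx = 1.8129, so ⟨p²⟩ = 1.8129 / 0.92648.
⟨p²⟩ = 1.9567.

1.957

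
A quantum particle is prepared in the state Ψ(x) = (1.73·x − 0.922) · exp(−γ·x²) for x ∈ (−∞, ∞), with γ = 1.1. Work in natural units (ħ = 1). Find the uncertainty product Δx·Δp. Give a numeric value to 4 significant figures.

0.6524

Δx = √(⟨x²⟩−⟨x⟩²), Δp = √(⟨p²⟩−⟨p⟩²).
Expand each integrand as polynomial × e^(−2γx²) and use ∫x^(2j)·e^(−2γx²) dx = (2j−1)!!/(4γ)^j · √(π/(2γ)), odd powers → 0; here √(π/(2γ)) = 1.1950. Differentiate with the product rule, d/dx e^(−γx²) = −2γx·e^(−γx²).
Normalization: ∫|Ψ|² dx = 1.8287.
⟨x⟩ = -0.47378, ⟨x²⟩ = 0.42932 ⇒ Δx = 0.45260.
⟨p⟩ = 0.0000, ⟨p²⟩ = 2.0779 ⇒ Δp = 1.4415.
Δx·Δp = 0.65241.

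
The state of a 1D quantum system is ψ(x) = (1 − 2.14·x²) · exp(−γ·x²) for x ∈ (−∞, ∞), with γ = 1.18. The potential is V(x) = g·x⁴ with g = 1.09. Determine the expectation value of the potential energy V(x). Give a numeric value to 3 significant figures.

0.757

⟨V⟩ = ∫ V(x)·|ψ|² dx / ∫|ψ|² dx.
Expand each integrand as polynomial × e^(−2γx²) and use ∫x^(2j)·e^(−2γx²) dx = (2j−1)!!/(4γ)^j · √(π/(2γ)), odd powers → 0; here √(π/(2γ)) = 1.1538.
State is unnormalized: ∫|ψ|² dx = 0.81907, and ∫ψ*·V(x)·ψ dx = 0.61995, so ⟨V⟩ = 0.61995 / 0.81907.
⟨V⟩ = 0.75690.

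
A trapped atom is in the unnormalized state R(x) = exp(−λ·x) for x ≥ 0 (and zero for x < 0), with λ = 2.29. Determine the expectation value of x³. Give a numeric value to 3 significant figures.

⟨x³⟩ = ∫ x³·|R|² dx / ∫|R|² dx (integrals over the domain).
Every integrand reduces to terms xʲ·e^(−2λx) on [0, ∞); use ∫₀^∞ xʲ·e^(−2λx) dx = j!/(2λ)^(j+1).
State is unnormalized: ∫|R|² dx = 0.21834, and ∫R*·x³·R dx = 0.013636, so ⟨x³⟩ = 0.013636 / 0.21834.
⟨x³⟩ = 0.062453.

0.0625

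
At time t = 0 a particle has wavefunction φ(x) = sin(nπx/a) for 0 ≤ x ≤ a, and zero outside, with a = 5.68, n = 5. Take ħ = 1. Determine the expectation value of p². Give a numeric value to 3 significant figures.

p² φ = −ħ² d²φ/dx²; ⟨p²⟩ = −ħ² ∫ φ*·φ'' dx / ∫|φ|² dx.
d/dx sin(nπx/a) = (nπ/a)·cos(nπx/a) and d²/dx² sin(nπx/a) = −(nπ/a)²·sin(nπx/a); on 0 ≤ x ≤ a, ∫sin²(nπx/a) dx = a/2 and ∫sin(nπx/a)·cos(nπx/a) dx = 0.
State is unnormalized: ∫|φ|² dx = 2.8400, and ∫φ*·(−ħ² φ'') dx = 21.720, so ⟨p²⟩ = 21.720 / 2.8400.
⟨p²⟩ = 7.6479.

7.65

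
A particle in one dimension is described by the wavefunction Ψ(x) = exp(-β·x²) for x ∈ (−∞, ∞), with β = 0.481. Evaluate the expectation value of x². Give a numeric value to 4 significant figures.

0.5198

⟨x²⟩ = ∫ x²·|Ψ|² dx / ∫|Ψ|² dx (integrals over the domain).
Gaussian moments: ∫x^(2j)·e^(−2βx²) dx = (2j−1)!!/(4β)^j · √(π/(2β)), odd powers integrate to 0; here √(π/(2β)) = 1.8071.
State is unnormalized: ∫|Ψ|² dx = 1.8071, and ∫Ψ*·x²·Ψ dx = 0.93925, so ⟨x²⟩ = 0.93925 / 1.8071.
⟨x²⟩ = 0.51975.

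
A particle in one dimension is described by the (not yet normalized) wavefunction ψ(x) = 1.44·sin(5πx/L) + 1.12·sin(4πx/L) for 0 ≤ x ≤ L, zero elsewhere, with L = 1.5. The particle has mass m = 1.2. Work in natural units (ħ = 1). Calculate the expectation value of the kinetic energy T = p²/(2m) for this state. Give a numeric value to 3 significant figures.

39.5

T = −(ħ²/2m) d²/dx², so ⟨T⟩ = −(ħ²/2m) ∫ ψ*·ψ'' dx / ∫|ψ|² dx; with m = 1.2.
d²/dx² sin(jπx/L) = −(jπ/L)²·sin(jπx/L); on 0 ≤ x ≤ L, ∫sin²(jπx/L) dx = L/2 and ∫sin(jπx/L)·sin(lπx/L) dx = 0 for j ≠ l, so only diagonal terms survive in ∫|ψ|² and ∫ψ·ψ″; ∫ψ·ψ′ dx = [ψ²/2] between the walls = 0.
State is unnormalized: ∫|ψ|² dx = 2.4960, and ∫ψ*·(−ħ²/2m · ψ'') dx = 98.573, so ⟨T⟩ = 98.573 / 2.4960.
⟨T⟩ = 39.492.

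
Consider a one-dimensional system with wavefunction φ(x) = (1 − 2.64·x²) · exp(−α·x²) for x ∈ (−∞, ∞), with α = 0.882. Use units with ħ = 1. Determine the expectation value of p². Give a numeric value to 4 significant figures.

4.783

p² φ = −ħ² d²φ/dx²; ⟨p²⟩ = −ħ² ∫ φ*·φ'' dx / ∫|φ|² dx.
Expand each integrand as polynomial × e^(−2αx²) and use ∫x^(2j)·e^(−2αx²) dx = (2j−1)!!/(4α)^j · √(π/(2α)), odd powers → 0; here √(π/(2α)) = 1.3345. Differentiate with the product rule, d/dx e^(−αx²) = −2αx·e^(−αx²).
State is unnormalized: ∫|φ|² dx = 1.5791, and ∫φ*·(−ħ² φ'') dx = 7.5522, so ⟨p²⟩ = 7.5522 / 1.5791.
⟨p²⟩ = 4.7827.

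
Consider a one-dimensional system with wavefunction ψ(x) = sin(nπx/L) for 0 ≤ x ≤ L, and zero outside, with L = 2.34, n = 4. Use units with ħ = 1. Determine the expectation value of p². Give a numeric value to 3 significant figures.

28.8

p² ψ = −ħ² d²ψ/dx²; ⟨p²⟩ = −ħ² ∫ ψ*·ψ'' dx / ∫|ψ|² dx.
d/dx sin(nπx/L) = (nπ/L)·cos(nπx/L) and d²/dx² sin(nπx/L) = −(nπ/L)²·sin(nπx/L); on 0 ≤ x ≤ L, ∫sin²(nπx/L) dx = L/2 and ∫sin(nπx/L)·cos(nπx/L) dx = 0.
State is unnormalized: ∫|ψ|² dx = 1.1700, and ∫ψ*·(−ħ² ψ'') dx = 33.742, so ⟨p²⟩ = 33.742 / 1.1700.
⟨p²⟩ = 28.840.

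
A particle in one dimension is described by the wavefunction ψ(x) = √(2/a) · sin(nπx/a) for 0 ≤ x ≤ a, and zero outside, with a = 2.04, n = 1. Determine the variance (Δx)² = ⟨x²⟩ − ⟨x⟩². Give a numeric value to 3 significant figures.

Compute ⟨x⟩ and ⟨x²⟩ separately, then (Δx)² = ⟨x²⟩ − ⟨x⟩².
With sin²θ = (1 − cos2θ)/2 on 0 ≤ x ≤ a: ∫sin²(nπx/a) dx = a/2, ∫x·sin²(nπx/a) dx = a²/4, ∫x²·sin²(nπx/a) dx = a³·(1/6 − 1/(4n²π²)); higher powers xᵏ the same way, integrating xᵏ·cos(2nπx/a) by parts.
⟨x⟩ = 1.0200 and ⟨x²⟩ = 1.1764.
(Δx)² = 1.1764 − (1.0200)² = 0.13597.

0.136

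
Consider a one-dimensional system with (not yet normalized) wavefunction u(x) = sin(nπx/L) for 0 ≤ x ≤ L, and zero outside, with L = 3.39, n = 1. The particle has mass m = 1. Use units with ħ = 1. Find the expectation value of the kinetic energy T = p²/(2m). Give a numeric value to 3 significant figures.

T = −(ħ²/2m) d²/dx², so ⟨T⟩ = −(ħ²/2m) ∫ u*·u'' dx / ∫|u|² dx; with m = 1.
d/dx sin(nπx/L) = (nπ/L)·cos(nπx/L) and d²/dx² sin(nπx/L) = −(nπ/L)²·sin(nπx/L); on 0 ≤ x ≤ L, ∫sin²(nπx/L) dx = L/2 and ∫sin(nπx/L)·cos(nπx/L) dx = 0.
State is unnormalized: ∫|u|² dx = 1.6950, and ∫u*·(−ħ²/2m · u'') dx = 0.72785, so ⟨T⟩ = 0.72785 / 1.6950.
⟨T⟩ = 0.42941.

0.429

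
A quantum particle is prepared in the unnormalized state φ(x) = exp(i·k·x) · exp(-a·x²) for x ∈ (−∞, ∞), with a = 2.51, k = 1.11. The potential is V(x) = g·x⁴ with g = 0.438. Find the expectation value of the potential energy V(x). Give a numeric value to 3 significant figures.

⟨V⟩ = ∫ V(x)·|φ|² dx / ∫|φ|² dx.
Gaussian moments: ∫x^(2j)·e^(−2ax²) dx = (2j−1)!!/(4a)^j · √(π/(2a)), odd powers integrate to 0; here √(π/(2a)) = 0.79108.
State is unnormalized: ∫|φ|² dx = 0.79108, and ∫φ*·V(x)·φ dx = 0.010312, so ⟨V⟩ = 0.010312 / 0.79108.
⟨V⟩ = 0.013036.

0.0130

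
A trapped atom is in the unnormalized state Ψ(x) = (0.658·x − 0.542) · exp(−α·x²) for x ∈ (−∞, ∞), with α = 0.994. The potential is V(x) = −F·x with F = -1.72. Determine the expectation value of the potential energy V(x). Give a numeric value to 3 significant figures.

-0.766

⟨V⟩ = ∫ V(x)·|Ψ|² dx / ∫|Ψ|² dx.
Expand each integrand as polynomial × e^(−2αx²) and use ∫x^(2j)·e^(−2αx²) dx = (2j−1)!!/(4α)^j · √(π/(2α)), odd powers → 0; here √(π/(2α)) = 1.2571.
State is unnormalized: ∫|Ψ|² dx = 0.50618, and ∫Ψ*·V(x)·Ψ dx = -0.38789, so ⟨V⟩ = -0.38789 / 0.50618.
⟨V⟩ = -0.76630.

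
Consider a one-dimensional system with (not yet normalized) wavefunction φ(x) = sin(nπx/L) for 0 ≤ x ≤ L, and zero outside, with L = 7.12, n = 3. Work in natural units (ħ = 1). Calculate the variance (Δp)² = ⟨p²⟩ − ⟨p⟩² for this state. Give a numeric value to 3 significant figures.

Compute ⟨p⟩ and ⟨p²⟩ separately; (Δp)² = ⟨p²⟩ − ⟨p⟩².
d/dx sin(nπx/L) = (nπ/L)·cos(nπx/L) and d²/dx² sin(nπx/L) = −(nπ/L)²·sin(nπx/L); on 0 ≤ x ≤ L, ∫sin²(nπx/L) dx = L/2 and ∫sin(nπx/L)·cos(nπx/L) dx = 0.
Normalization: ∫|φ|² dx = 3.5600.
⟨p⟩ = 0.0000 and ⟨p²⟩ = 1.7522.
(Δp)² = 1.7522 − (0.0000)² = 1.7522.

1.75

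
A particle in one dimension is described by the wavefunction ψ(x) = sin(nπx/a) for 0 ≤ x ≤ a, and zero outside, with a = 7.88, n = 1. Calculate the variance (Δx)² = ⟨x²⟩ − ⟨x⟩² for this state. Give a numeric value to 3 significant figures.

2.03

Compute ⟨x⟩ and ⟨x²⟩ separately, then (Δx)² = ⟨x²⟩ − ⟨x⟩².
With sin²θ = (1 − cos2θ)/2 on 0 ≤ x ≤ a: ∫sin²(nπx/a) dx = a/2, ∫x·sin²(nπx/a) dx = a²/4, ∫x²·sin²(nπx/a) dx = a³·(1/6 − 1/(4n²π²)); higher powers xᵏ the same way, integrating xᵏ·cos(2nπx/a) by parts.
Normalization: ∫|ψ|² dx = 3.9400.
⟨x⟩ = 3.9400 and ⟨x²⟩ = 17.552.
(Δx)² = 17.552 − (3.9400)² = 2.0288.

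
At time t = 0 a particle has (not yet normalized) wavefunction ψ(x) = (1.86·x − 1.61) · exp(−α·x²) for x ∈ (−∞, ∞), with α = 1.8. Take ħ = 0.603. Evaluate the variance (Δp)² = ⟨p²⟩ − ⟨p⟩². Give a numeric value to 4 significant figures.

0.8592

Compute ⟨p⟩ and ⟨p²⟩ separately; (Δp)² = ⟨p²⟩ − ⟨p⟩².
Expand each integrand as polynomial × e^(−2αx²) and use ∫x^(2j)·e^(−2αx²) dx = (2j−1)!!/(4α)^j · √(π/(2α)), odd powers → 0; here √(π/(2α)) = 0.93417. Differentiate with the product rule, d/dx e^(−αx²) = −2αx·e^(−αx²).
Normalization: ∫|ψ|² dx = 2.8703.
⟨p⟩ = 0.0000 and ⟨p²⟩ = 0.85920.
(Δp)² = 0.85920 − (0.0000)² = 0.85920.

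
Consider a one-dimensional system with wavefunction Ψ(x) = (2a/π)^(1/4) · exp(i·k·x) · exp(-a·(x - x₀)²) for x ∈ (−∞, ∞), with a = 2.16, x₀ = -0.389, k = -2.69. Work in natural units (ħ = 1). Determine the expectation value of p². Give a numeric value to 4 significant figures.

p² Ψ = −ħ² d²Ψ/dx²; ⟨p²⟩ = −ħ² ∫ Ψ*·Ψ'' dx.
Gaussian moments (u = x − x₀): ∫u^(2j)·e^(−2au²) du = (2j−1)!!/(4a)^j · √(π/(2a)), odd powers integrate to 0; here √(π/(2a)) = 0.85277. Derivatives: Ψ′ = (ik − 2au)·Ψ, Ψ″ = ((ik − 2au)² − 2a)·Ψ; the odd-in-u pieces drop out.
⟨p²⟩ = 9.3961.

9.396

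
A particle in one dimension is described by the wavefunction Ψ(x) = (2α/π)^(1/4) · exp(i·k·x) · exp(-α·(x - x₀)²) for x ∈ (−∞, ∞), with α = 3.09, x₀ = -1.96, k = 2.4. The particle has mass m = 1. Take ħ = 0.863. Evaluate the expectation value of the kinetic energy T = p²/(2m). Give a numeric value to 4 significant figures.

T = −(ħ²/2m) d²/dx², so ⟨T⟩ = −(ħ²/2m) ∫ Ψ*·Ψ'' dx; with m = 1.
Gaussian moments (u = x − x₀): ∫u^(2j)·e^(−2αu²) du = (2j−1)!!/(4α)^j · √(π/(2α)), odd powers integrate to 0; here √(π/(2α)) = 0.71299. Derivatives: Ψ′ = (ik − 2αu)·Ψ, Ψ″ = ((ik − 2αu)² − 2α)·Ψ; the odd-in-u pieces drop out.
⟨T⟩ = 3.2956.

3.296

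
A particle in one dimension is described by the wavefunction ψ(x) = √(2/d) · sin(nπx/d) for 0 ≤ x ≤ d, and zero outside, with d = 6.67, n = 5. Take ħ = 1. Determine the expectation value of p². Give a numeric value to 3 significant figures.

5.55

p² ψ = −ħ² d²ψ/dx²; ⟨p²⟩ = −ħ² ∫ ψ*·ψ'' dx.
d/dx sin(nπx/d) = (nπ/d)·cos(nπx/d) and d²/dx² sin(nπx/d) = −(nπ/d)²·sin(nπx/d); on 0 ≤ x ≤ d, ∫sin²(nπx/d) dx = d/2 and ∫sin(nπx/d)·cos(nπx/d) dx = 0.
⟨p²⟩ = 5.5461.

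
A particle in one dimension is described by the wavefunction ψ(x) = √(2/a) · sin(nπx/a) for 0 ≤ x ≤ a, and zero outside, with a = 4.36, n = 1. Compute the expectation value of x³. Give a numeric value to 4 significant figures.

⟨x³⟩ = ∫ x³·|ψ|² dx (integrals over the domain).
With sin²θ = (1 − cos2θ)/2 on 0 ≤ x ≤ a: ∫sin²(nπx/a) dx = a/2, ∫x·sin²(nπx/a) dx = a²/4, ∫x²·sin²(nπx/a) dx = a³·(1/6 − 1/(4n²π²)); higher powers xᵏ the same way, integrating xᵏ·cos(2nπx/a) by parts.
⟨x³⟩ = 14.422.

14.42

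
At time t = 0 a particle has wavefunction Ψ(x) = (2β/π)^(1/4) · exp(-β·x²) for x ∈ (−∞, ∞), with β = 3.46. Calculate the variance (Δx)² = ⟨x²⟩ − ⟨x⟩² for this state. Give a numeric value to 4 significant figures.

Compute ⟨x⟩ and ⟨x²⟩ separately, then (Δx)² = ⟨x²⟩ − ⟨x⟩².
Gaussian moments: ∫x^(2j)·e^(−2βx²) dx = (2j−1)!!/(4β)^j · √(π/(2β)), odd powers integrate to 0; here √(π/(2β)) = 0.67379.
⟨x⟩ = 0.0000 and ⟨x²⟩ = 0.072254.
(Δx)² = 0.072254 − (0.0000)² = 0.072254.

0.07225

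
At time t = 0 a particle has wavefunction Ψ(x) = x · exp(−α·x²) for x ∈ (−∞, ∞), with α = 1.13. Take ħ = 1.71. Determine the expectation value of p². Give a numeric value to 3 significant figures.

9.91

p² Ψ = −ħ² d²Ψ/dx²; ⟨p²⟩ = −ħ² ∫ Ψ*·Ψ'' dx / ∫|Ψ|² dx.
Expand each integrand as polynomial × e^(−2αx²) and use ∫x^(2j)·e^(−2αx²) dx = (2j−1)!!/(4α)^j · √(π/(2α)), odd powers → 0; here √(π/(2α)) = 1.1790. Differentiate with the product rule, d/dx e^(−αx²) = −2αx·e^(−αx²).
State is unnormalized: ∫|Ψ|² dx = 0.26084, and ∫Ψ*·(−ħ² Ψ'') dx = 2.5857, so ⟨p²⟩ = 2.5857 / 0.26084.
⟨p²⟩ = 9.9127.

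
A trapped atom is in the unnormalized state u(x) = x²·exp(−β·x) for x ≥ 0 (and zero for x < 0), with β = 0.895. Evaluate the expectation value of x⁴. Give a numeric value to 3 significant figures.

⟨x⁴⟩ = ∫ x⁴·|u|² dx / ∫|u|² dx (integrals over the domain).
Every integrand reduces to terms xʲ·e^(−2βx) on [0, ∞); use ∫₀^∞ xʲ·e^(−2βx) dx = j!/(2β)^(j+1).
State is unnormalized: ∫|u|² dx = 1.3060, and ∫u*·x⁴·u dx = 213.72, so ⟨x⁴⟩ = 213.72 / 1.3060.
⟨x⁴⟩ = 163.64.

164.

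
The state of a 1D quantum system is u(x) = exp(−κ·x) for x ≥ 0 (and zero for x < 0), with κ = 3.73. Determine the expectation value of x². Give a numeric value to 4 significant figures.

0.03594

⟨x²⟩ = ∫ x²·|u|² dx / ∫|u|² dx (integrals over the domain).
Every integrand reduces to terms xʲ·e^(−2κx) on [0, ∞); use ∫₀^∞ xʲ·e^(−2κx) dx = j!/(2κ)^(j+1).
State is unnormalized: ∫|u|² dx = 0.13405, and ∫u*·x²·u dx = 0.0048174, so ⟨x²⟩ = 0.0048174 / 0.13405.
⟨x²⟩ = 0.035938.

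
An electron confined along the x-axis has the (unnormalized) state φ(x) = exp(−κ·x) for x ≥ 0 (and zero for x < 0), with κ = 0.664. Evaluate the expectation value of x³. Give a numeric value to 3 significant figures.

⟨x³⟩ = ∫ x³·|φ|² dx / ∫|φ|² dx (integrals over the domain).
Every integrand reduces to terms xʲ·e^(−2κx) on [0, ∞); use ∫₀^∞ xʲ·e^(−2κx) dx = j!/(2κ)^(j+1).
State is unnormalized: ∫|φ|² dx = 0.75301, and ∫φ*·x³·φ dx = 1.9291, so ⟨x³⟩ = 1.9291 / 0.75301.
⟨x³⟩ = 2.5619.

2.56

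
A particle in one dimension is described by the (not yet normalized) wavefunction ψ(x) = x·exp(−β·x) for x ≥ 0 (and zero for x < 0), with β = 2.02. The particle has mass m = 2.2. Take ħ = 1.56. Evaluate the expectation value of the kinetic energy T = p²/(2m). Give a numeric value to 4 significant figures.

2.257

T = −(ħ²/2m) d²/dx², so ⟨T⟩ = −(ħ²/2m) ∫ ψ*·ψ'' dx / ∫|ψ|² dx; with m = 2.2.
Differentiate x·exp(−β·x) with the product rule; every integrand then reduces to terms xʲ·e^(−2βx) on [0, ∞), with ∫₀^∞ xʲ·e^(−2βx) dx = j!/(2β)^(j+1).
State is unnormalized: ∫|ψ|² dx = 0.030331, and ∫ψ*·(−ħ²/2m · ψ'') dx = 0.068452, so ⟨T⟩ = 0.068452 / 0.030331.
⟨T⟩ = 2.2568.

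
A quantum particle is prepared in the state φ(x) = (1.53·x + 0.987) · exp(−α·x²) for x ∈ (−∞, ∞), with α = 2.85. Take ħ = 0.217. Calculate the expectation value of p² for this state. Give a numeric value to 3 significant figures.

0.181

p² φ = −ħ² d²φ/dx²; ⟨p²⟩ = −ħ² ∫ φ*·φ'' dx / ∫|φ|² dx.
Expand each integrand as polynomial × e^(−2αx²) and use ∫x^(2j)·e^(−2αx²) dx = (2j−1)!!/(4α)^j · √(π/(2α)), odd powers → 0; here √(π/(2α)) = 0.74240. Differentiate with the product rule, d/dx e^(−αx²) = −2αx·e^(−αx²).
State is unnormalized: ∫|φ|² dx = 0.87567, and ∫φ*·(−ħ² φ'') dx = 0.15844, so ⟨p²⟩ = 0.15844 / 0.87567.
⟨p²⟩ = 0.18093.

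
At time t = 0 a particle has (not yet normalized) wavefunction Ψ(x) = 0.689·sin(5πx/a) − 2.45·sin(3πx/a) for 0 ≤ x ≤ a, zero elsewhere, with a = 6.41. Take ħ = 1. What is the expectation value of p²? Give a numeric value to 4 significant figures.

p² Ψ = −ħ² d²Ψ/dx²; ⟨p²⟩ = −ħ² ∫ Ψ*·Ψ'' dx / ∫|Ψ|² dx.
d²/dx² sin(jπx/a) = −(jπ/a)²·sin(jπx/a); on 0 ≤ x ≤ a, ∫sin²(jπx/a) dx = a/2 and ∫sin(jπx/a)·sin(lπx/a) dx = 0 for j ≠ l, so only diagonal terms survive in ∫|Ψ|² and ∫Ψ·Ψ″; ∫Ψ·Ψ′ dx = [Ψ²/2] between the walls = 0.
State is unnormalized: ∫|Ψ|² dx = 20.759, and ∫Ψ*·(−ħ² Ψ'') dx = 50.726, so ⟨p²⟩ = 50.726 / 20.759.
⟨p²⟩ = 2.4435.

2.444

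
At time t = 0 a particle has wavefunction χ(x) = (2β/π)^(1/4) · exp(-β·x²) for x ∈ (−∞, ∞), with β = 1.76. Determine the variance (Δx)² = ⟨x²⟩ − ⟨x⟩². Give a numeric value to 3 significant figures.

Compute ⟨x⟩ and ⟨x²⟩ separately, then (Δx)² = ⟨x²⟩ − ⟨x⟩².
Gaussian moments: ∫x^(2j)·e^(−2βx²) dx = (2j−1)!!/(4β)^j · √(π/(2β)), odd powers integrate to 0; here √(π/(2β)) = 0.94472.
⟨x⟩ = 0.0000 and ⟨x²⟩ = 0.14205.
(Δx)² = 0.14205 − (0.0000)² = 0.14205.

0.142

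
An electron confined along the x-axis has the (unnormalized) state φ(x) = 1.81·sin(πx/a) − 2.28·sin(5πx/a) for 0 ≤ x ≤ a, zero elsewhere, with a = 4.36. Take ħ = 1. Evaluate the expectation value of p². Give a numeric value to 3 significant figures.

p² φ = −ħ² d²φ/dx²; ⟨p²⟩ = −ħ² ∫ φ*·φ'' dx / ∫|φ|² dx.
d²/dx² sin(jπx/a) = −(jπ/a)²·sin(jπx/a); on 0 ≤ x ≤ a, ∫sin²(jπx/a) dx = a/2 and ∫sin(jπx/a)·sin(lπx/a) dx = 0 for j ≠ l, so only diagonal terms survive in ∫|φ|² and ∫φ·φ″; ∫φ·φ′ dx = [φ²/2] between the walls = 0.
State is unnormalized: ∫|φ|² dx = 18.474, and ∫φ*·(−ħ² φ'') dx = 150.80, so ⟨p²⟩ = 150.80 / 18.474.
⟨p²⟩ = 8.1627.

8.16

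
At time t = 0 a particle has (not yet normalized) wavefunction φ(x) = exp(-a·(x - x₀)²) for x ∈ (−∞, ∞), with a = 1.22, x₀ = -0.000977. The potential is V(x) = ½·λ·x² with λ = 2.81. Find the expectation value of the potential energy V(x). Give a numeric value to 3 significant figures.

0.288

⟨V⟩ = ∫ V(x)·|φ|² dx / ∫|φ|² dx.
Gaussian moments (u = x − x₀): ∫u^(2j)·e^(−2au²) du = (2j−1)!!/(4a)^j · √(π/(2a)), odd powers integrate to 0; here √(π/(2a)) = 1.1347.
State is unnormalized: ∫|φ|² dx = 1.1347, and ∫φ*·V(x)·φ dx = 0.32669, so ⟨V⟩ = 0.32669 / 1.1347.
⟨V⟩ = 0.28791.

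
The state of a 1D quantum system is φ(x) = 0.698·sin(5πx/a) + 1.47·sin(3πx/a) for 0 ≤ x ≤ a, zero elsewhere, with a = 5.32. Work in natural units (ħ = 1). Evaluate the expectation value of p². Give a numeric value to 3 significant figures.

4.17

p² φ = −ħ² d²φ/dx²; ⟨p²⟩ = −ħ² ∫ φ*·φ'' dx / ∫|φ|² dx.
d²/dx² sin(jπx/a) = −(jπ/a)²·sin(jπx/a); on 0 ≤ x ≤ a, ∫sin²(jπx/a) dx = a/2 and ∫sin(jπx/a)·sin(lπx/a) dx = 0 for j ≠ l, so only diagonal terms survive in ∫|φ|² and ∫φ·φ″; ∫φ·φ′ dx = [φ²/2] between the walls = 0.
State is unnormalized: ∫|φ|² dx = 7.0440, and ∫φ*·(−ħ² φ'') dx = 29.338, so ⟨p²⟩ = 29.338 / 7.0440.
⟨p²⟩ = 4.1650.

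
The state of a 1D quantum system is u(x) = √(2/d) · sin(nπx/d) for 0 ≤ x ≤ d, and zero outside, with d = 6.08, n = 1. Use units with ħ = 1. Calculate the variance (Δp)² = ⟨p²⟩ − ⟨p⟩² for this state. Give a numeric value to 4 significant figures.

Compute ⟨p⟩ and ⟨p²⟩ separately; (Δp)² = ⟨p²⟩ − ⟨p⟩².
d/dx sin(nπx/d) = (nπ/d)·cos(nπx/d) and d²/dx² sin(nπx/d) = −(nπ/d)²·sin(nπx/d); on 0 ≤ x ≤ d, ∫sin²(nπx/d) dx = d/2 and ∫sin(nπx/d)·cos(nπx/d) dx = 0.
⟨p⟩ = 0.0000 and ⟨p²⟩ = 0.26699.
(Δp)² = 0.26699 − (0.0000)² = 0.26699.

0.2670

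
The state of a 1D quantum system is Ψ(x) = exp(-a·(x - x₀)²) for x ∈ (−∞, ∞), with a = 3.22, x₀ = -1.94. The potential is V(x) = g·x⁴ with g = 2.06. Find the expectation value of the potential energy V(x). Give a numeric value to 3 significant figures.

32.8

⟨V⟩ = ∫ V(x)·|Ψ|² dx / ∫|Ψ|² dx.
Gaussian moments (u = x − x₀): ∫u^(2j)·e^(−2au²) du = (2j−1)!!/(4a)^j · √(π/(2a)), odd powers integrate to 0; here √(π/(2a)) = 0.69844.
State is unnormalized: ∫|Ψ|² dx = 0.69844, and ∫Ψ*·V(x)·Ψ dx = 22.929, so ⟨V⟩ = 22.929 / 0.69844.
⟨V⟩ = 32.828.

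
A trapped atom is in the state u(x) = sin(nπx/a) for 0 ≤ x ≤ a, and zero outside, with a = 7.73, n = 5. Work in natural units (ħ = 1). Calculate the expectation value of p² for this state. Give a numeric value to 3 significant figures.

4.13

p² u = −ħ² d²u/dx²; ⟨p²⟩ = −ħ² ∫ u*·u'' dx / ∫|u|² dx.
d/dx sin(nπx/a) = (nπ/a)·cos(nπx/a) and d²/dx² sin(nπx/a) = −(nπ/a)²·sin(nπx/a); on 0 ≤ x ≤ a, ∫sin²(nπx/a) dx = a/2 and ∫sin(nπx/a)·cos(nπx/a) dx = 0.
State is unnormalized: ∫|u|² dx = 3.8650, and ∫u*·(−ħ² u'') dx = 15.960, so ⟨p²⟩ = 15.960 / 3.8650.
⟨p²⟩ = 4.1293.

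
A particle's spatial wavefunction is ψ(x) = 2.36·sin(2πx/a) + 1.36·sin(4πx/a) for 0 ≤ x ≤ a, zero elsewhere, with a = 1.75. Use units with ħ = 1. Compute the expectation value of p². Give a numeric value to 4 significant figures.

22.53

p² ψ = −ħ² d²ψ/dx²; ⟨p²⟩ = −ħ² ∫ ψ*·ψ'' dx / ∫|ψ|² dx.
d²/dx² sin(jπx/a) = −(jπ/a)²·sin(jπx/a); on 0 ≤ x ≤ a, ∫sin²(jπx/a) dx = a/2 and ∫sin(jπx/a)·sin(lπx/a) dx = 0 for j ≠ l, so only diagonal terms survive in ∫|ψ|² and ∫ψ·ψ″; ∫ψ·ψ′ dx = [ψ²/2] between the walls = 0.
State is unnormalized: ∫|ψ|² dx = 6.4918, and ∫ψ*·(−ħ² ψ'') dx = 146.27, so ⟨p²⟩ = 146.27 / 6.4918.
⟨p²⟩ = 22.532.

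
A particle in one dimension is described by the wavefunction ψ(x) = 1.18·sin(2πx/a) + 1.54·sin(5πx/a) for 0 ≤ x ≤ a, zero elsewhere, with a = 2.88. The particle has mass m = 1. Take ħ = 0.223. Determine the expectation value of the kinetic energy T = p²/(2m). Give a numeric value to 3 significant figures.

T = −(ħ²/2m) d²/dx², so ⟨T⟩ = −(ħ²/2m) ∫ ψ*·ψ'' dx / ∫|ψ|² dx; with m = 1.
d²/dx² sin(jπx/a) = −(jπ/a)²·sin(jπx/a); on 0 ≤ x ≤ a, ∫sin²(jπx/a) dx = a/2 and ∫sin(jπx/a)·sin(lπx/a) dx = 0 for j ≠ l, so only diagonal terms survive in ∫|ψ|² and ∫ψ·ψ″; ∫ψ·ψ′ dx = [ψ²/2] between the walls = 0.
State is unnormalized: ∫|ψ|² dx = 5.4202, and ∫ψ*·(−ħ²/2m · ψ'') dx = 2.7633, so ⟨T⟩ = 2.7633 / 5.4202.
⟨T⟩ = 0.50982.

0.510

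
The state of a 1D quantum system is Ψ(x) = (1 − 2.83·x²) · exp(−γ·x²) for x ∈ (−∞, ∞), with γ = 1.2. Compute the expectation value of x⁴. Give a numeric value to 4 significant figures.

⟨x⁴⟩ = ∫ x⁴·|Ψ|² dx / ∫|Ψ|² dx (integrals over the domain).
Expand each integrand as polynomial × e^(−2γx²) and use ∫x^(2j)·e^(−2γx²) dx = (2j−1)!!/(4γ)^j · √(π/(2γ)), odd powers → 0; here √(π/(2γ)) = 1.1441.
State is unnormalized: ∫|Ψ|² dx = 0.98812, and ∫Ψ*·x⁴·Ψ dx = 1.0831, so ⟨x⁴⟩ = 1.0831 / 0.98812.
⟨x⁴⟩ = 1.0961.

1.096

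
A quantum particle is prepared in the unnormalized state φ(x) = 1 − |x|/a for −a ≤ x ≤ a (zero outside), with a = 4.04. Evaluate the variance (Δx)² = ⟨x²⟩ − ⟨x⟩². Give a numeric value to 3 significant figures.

1.63

Compute ⟨x⟩ and ⟨x²⟩ separately, then (Δx)² = ⟨x²⟩ − ⟨x⟩².
φ is even, so ∫ over [−a, a] = 2∫₀ᵃ with φ = 1 − x/a there: ∫₀ᵃ (1 − x/a)² dx = a/3, ∫₀ᵃ x²(1 − x/a)² dx = a³/30, ∫₀ᵃ x⁴(1 − x/a)² dx = a⁵/105.
Normalization: ∫|φ|² dx = 2.6933.
⟨x⟩ = 0.0000 and ⟨x²⟩ = 1.6322.
(Δx)² = 1.6322 − (0.0000)² = 1.6322.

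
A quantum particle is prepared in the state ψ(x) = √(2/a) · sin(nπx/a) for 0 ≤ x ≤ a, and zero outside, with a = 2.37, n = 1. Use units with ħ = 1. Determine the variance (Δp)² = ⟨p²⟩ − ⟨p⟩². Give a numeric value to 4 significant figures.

1.757

Compute ⟨p⟩ and ⟨p²⟩ separately; (Δp)² = ⟨p²⟩ − ⟨p⟩².
d/dx sin(nπx/a) = (nπ/a)·cos(nπx/a) and d²/dx² sin(nπx/a) = −(nπ/a)²·sin(nπx/a); on 0 ≤ x ≤ a, ∫sin²(nπx/a) dx = a/2 and ∫sin(nπx/a)·cos(nπx/a) dx = 0.
⟨p⟩ = 0.0000 and ⟨p²⟩ = 1.7571.
(Δp)² = 1.7571 − (0.0000)² = 1.7571.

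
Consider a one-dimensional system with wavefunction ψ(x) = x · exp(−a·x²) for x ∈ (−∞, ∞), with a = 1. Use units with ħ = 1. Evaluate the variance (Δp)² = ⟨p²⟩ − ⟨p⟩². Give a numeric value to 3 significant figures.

3.00

Compute ⟨p⟩ and ⟨p²⟩ separately; (Δp)² = ⟨p²⟩ − ⟨p⟩².
Expand each integrand as polynomial × e^(−2ax²) and use ∫x^(2j)·e^(−2ax²) dx = (2j−1)!!/(4a)^j · √(π/(2a)), odd powers → 0; here √(π/(2a)) = 1.2533. Differentiate with the product rule, d/dx e^(−ax²) = −2ax·e^(−ax²).
Normalization: ∫|ψ|² dx = 0.31333.
⟨p⟩ = 0.0000 and ⟨p²⟩ = 3.0000.
(Δp)² = 3.0000 − (0.0000)² = 3.0000.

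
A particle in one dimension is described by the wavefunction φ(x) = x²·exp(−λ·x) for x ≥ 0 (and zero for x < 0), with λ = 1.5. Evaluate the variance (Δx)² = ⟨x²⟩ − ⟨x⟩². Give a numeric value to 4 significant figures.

Compute ⟨x⟩ and ⟨x²⟩ separately, then (Δx)² = ⟨x²⟩ − ⟨x⟩².
Every integrand reduces to terms xʲ·e^(−2λx) on [0, ∞); use ∫₀^∞ xʲ·e^(−2λx) dx = j!/(2λ)^(j+1).
Normalization: ∫|φ|² dx = 0.098765.
⟨x⟩ = 1.6667 and ⟨x²⟩ = 3.3333.
(Δx)² = 3.3333 − (1.6667)² = 0.55556.

0.5556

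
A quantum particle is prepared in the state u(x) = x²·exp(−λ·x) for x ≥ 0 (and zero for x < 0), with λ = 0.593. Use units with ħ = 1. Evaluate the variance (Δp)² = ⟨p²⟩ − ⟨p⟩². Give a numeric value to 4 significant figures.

Compute ⟨p⟩ and ⟨p²⟩ separately; (Δp)² = ⟨p²⟩ − ⟨p⟩².
Differentiate x²·exp(−λ·x) with the product rule; every integrand then reduces to terms xʲ·e^(−2λx) on [0, ∞), with ∫₀^∞ xʲ·e^(−2λx) dx = j!/(2λ)^(j+1).
Normalization: ∫|u|² dx = 10.228.
⟨p⟩ = 0.0000 and ⟨p²⟩ = 0.11722.
(Δp)² = 0.11722 − (0.0000)² = 0.11722.

0.1172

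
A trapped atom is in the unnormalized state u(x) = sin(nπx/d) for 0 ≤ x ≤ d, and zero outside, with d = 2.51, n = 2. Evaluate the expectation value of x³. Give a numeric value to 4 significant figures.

⟨x³⟩ = ∫ x³·|u|² dx / ∫|u|² dx (integrals over the domain).
With sin²θ = (1 − cos2θ)/2 on 0 ≤ x ≤ d: ∫sin²(nπx/d) dx = d/2, ∫x·sin²(nπx/d) dx = d²/4, ∫x²·sin²(nπx/d) dx = d³·(1/6 − 1/(4n²π²)); higher powers xᵏ the same way, integrating xᵏ·cos(2nπx/d) by parts.
State is unnormalized: ∫|u|² dx = 1.2550, and ∫u*·x³·u dx = 4.5844, so ⟨x³⟩ = 4.5844 / 1.2550.
⟨x³⟩ = 3.6529.

3.653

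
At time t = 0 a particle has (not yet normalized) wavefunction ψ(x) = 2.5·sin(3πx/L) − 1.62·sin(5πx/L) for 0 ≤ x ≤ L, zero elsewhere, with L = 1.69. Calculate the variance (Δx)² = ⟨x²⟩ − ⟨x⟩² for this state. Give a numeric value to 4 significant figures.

Compute ⟨x⟩ and ⟨x²⟩ separately, then (Δx)² = ⟨x²⟩ − ⟨x⟩².
On 0 ≤ x ≤ L (j ≠ l): ∫sin²(jπx/L) dx = L/2, ∫sin(jπx/L)·sin(lπx/L) dx = 0; diagonal moments ∫x·sin²(jπx/L) dx = L²/4, ∫x²·sin²(jπx/L) dx = L³·(1/6 − 1/(4j²π²)); cross terms ∫x·sin(jπx/L)·sin(lπx/L) dx = 0 for j + l even and −4jlL²/(π²(j² − l²)²) for j + l odd, ∫x²·sin(jπx/L)·sin(lπx/L) dx = (−1)^(j+l)·4jlL³/(π²(j² − l²)²); higher powers the same way via product-to-sum and parts.
Normalization: ∫|ψ|² dx = 7.4989.
⟨x⟩ = 0.84500 and ⟨x²⟩ = 0.81519.
(Δx)² = 0.81519 − (0.84500)² = 0.10116.

0.1012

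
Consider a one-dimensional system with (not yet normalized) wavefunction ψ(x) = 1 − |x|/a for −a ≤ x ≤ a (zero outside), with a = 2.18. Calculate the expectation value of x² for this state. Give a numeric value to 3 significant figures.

0.475

⟨x²⟩ = ∫ x²·|ψ|² dx / ∫|ψ|² dx (integrals over the domain).
ψ is even, so ∫ over [−a, a] = 2∫₀ᵃ with ψ = 1 − x/a there: ∫₀ᵃ (1 − x/a)² dx = a/3, ∫₀ᵃ x²(1 − x/a)² dx = a³/30, ∫₀ᵃ x⁴(1 − x/a)² dx = a⁵/105.
State is unnormalized: ∫|ψ|² dx = 1.4533, and ∫ψ*·x²·ψ dx = 0.69068, so ⟨x²⟩ = 0.69068 / 1.4533.
⟨x²⟩ = 0.47524.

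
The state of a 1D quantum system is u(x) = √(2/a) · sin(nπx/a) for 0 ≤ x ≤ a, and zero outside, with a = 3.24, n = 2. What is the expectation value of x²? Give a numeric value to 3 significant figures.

3.37

⟨x²⟩ = ∫ x²·|u|² dx (integrals over the domain).
With sin²θ = (1 − cos2θ)/2 on 0 ≤ x ≤ a: ∫sin²(nπx/a) dx = a/2, ∫x·sin²(nπx/a) dx = a²/4, ∫x²·sin²(nπx/a) dx = a³·(1/6 − 1/(4n²π²)); higher powers xᵏ the same way, integrating xᵏ·cos(2nπx/a) by parts.
⟨x²⟩ = 3.3662.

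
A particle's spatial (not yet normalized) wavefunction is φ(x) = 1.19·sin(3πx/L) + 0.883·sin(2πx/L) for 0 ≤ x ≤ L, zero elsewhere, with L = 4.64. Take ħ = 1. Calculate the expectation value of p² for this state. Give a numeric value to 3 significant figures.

p² φ = −ħ² d²φ/dx²; ⟨p²⟩ = −ħ² ∫ φ*·φ'' dx / ∫|φ|² dx.
d²/dx² sin(jπx/L) = −(jπ/L)²·sin(jπx/L); on 0 ≤ x ≤ L, ∫sin²(jπx/L) dx = L/2 and ∫sin(jπx/L)·sin(lπx/L) dx = 0 for j ≠ l, so only diagonal terms survive in ∫|φ|² and ∫φ·φ″; ∫φ·φ′ dx = [φ²/2] between the walls = 0.
State is unnormalized: ∫|φ|² dx = 5.0942, and ∫φ*·(−ħ² φ'') dx = 16.872, so ⟨p²⟩ = 16.872 / 5.0942.
⟨p²⟩ = 3.3119.

3.31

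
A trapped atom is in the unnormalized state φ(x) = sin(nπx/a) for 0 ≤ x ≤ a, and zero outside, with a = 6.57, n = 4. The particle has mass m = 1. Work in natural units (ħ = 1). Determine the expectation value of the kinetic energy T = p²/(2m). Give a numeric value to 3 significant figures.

T = −(ħ²/2m) d²/dx², so ⟨T⟩ = −(ħ²/2m) ∫ φ*·φ'' dx / ∫|φ|² dx; with m = 1.
d/dx sin(nπx/a) = (nπ/a)·cos(nπx/a) and d²/dx² sin(nπx/a) = −(nπ/a)²·sin(nπx/a); on 0 ≤ x ≤ a, ∫sin²(nπx/a) dx = a/2 and ∫sin(nπx/a)·cos(nπx/a) dx = 0.
State is unnormalized: ∫|φ|² dx = 3.2850, and ∫φ*·(−ħ²/2m · φ'') dx = 6.0089, so ⟨T⟩ = 6.0089 / 3.2850.
⟨T⟩ = 1.8292.

1.83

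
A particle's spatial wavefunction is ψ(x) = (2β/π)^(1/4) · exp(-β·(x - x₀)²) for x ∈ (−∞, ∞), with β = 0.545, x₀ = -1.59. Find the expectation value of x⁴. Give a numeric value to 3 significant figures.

14.0

⟨x⁴⟩ = ∫ x⁴·|ψ|² dx (integrals over the domain).
Gaussian moments (u = x − x₀): ∫u^(2j)·e^(−2βu²) du = (2j−1)!!/(4β)^j · √(π/(2β)), odd powers integrate to 0; here √(π/(2β)) = 1.6977.
⟨x⁴⟩ = 13.981.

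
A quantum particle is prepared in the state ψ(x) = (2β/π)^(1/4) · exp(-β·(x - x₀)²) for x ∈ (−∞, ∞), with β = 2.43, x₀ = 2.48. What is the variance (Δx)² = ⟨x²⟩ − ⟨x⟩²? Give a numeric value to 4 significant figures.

0.1029

Compute ⟨x⟩ and ⟨x²⟩ separately, then (Δx)² = ⟨x²⟩ − ⟨x⟩².
Gaussian moments (u = x − x₀): ∫u^(2j)·e^(−2βu²) du = (2j−1)!!/(4β)^j · √(π/(2β)), odd powers integrate to 0; here √(π/(2β)) = 0.80400.
⟨x⟩ = 2.4800 and ⟨x²⟩ = 6.2533.
(Δx)² = 6.2533 − (2.4800)² = 0.10288.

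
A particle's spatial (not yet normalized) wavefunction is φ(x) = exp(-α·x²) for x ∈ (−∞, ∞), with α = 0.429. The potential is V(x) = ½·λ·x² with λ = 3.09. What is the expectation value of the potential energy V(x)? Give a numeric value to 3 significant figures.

⟨V⟩ = ∫ V(x)·|φ|² dx / ∫|φ|² dx.
Gaussian moments: ∫x^(2j)·e^(−2αx²) dx = (2j−1)!!/(4α)^j · √(π/(2α)), odd powers integrate to 0; here √(π/(2α)) = 1.9135.
State is unnormalized: ∫|φ|² dx = 1.9135, and ∫φ*·V(x)·φ dx = 1.7228, so ⟨V⟩ = 1.7228 / 1.9135.
⟨V⟩ = 0.90035.

0.900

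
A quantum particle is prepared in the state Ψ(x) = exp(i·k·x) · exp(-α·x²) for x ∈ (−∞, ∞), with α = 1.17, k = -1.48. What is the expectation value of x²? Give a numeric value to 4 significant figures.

⟨x²⟩ = ∫ x²·|Ψ|² dx / ∫|Ψ|² dx (integrals over the domain).
Gaussian moments: ∫x^(2j)·e^(−2αx²) dx = (2j−1)!!/(4α)^j · √(π/(2α)), odd powers integrate to 0; here √(π/(2α)) = 1.1587.
State is unnormalized: ∫|Ψ|² dx = 1.1587, and ∫Ψ*·x²·Ψ dx = 0.24758, so ⟨x²⟩ = 0.24758 / 1.1587.
⟨x²⟩ = 0.21368.

0.2137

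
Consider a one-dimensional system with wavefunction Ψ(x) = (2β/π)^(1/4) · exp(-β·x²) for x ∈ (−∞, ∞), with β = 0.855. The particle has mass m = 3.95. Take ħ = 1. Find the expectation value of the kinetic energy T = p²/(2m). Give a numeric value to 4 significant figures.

0.1082

T = −(ħ²/2m) d²/dx², so ⟨T⟩ = −(ħ²/2m) ∫ Ψ*·Ψ'' dx; with m = 3.95.
Gaussian moments: ∫x^(2j)·e^(−2βx²) dx = (2j−1)!!/(4β)^j · √(π/(2β)), odd powers integrate to 0; here √(π/(2β)) = 1.3554. Derivatives: d/dx e^(−βx²) = −2βx·e^(−βx²), d²/dx² e^(−βx²) = (4β²x² − 2β)·e^(−βx²).
⟨T⟩ = 0.10823.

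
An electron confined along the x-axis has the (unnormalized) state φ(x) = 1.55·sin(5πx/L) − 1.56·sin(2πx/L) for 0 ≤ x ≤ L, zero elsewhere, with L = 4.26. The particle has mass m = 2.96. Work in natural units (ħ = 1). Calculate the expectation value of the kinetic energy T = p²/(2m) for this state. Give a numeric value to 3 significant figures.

1.33

T = −(ħ²/2m) d²/dx², so ⟨T⟩ = −(ħ²/2m) ∫ φ*·φ'' dx / ∫|φ|² dx; with m = 2.96.
d²/dx² sin(jπx/L) = −(jπ/L)²·sin(jπx/L); on 0 ≤ x ≤ L, ∫sin²(jπx/L) dx = L/2 and ∫sin(jπx/L)·sin(lπx/L) dx = 0 for j ≠ l, so only diagonal terms survive in ∫|φ|² and ∫φ·φ″; ∫φ·φ′ dx = [φ²/2] between the walls = 0.
State is unnormalized: ∫|φ|² dx = 10.301, and ∫φ*·(−ħ²/2m · φ'') dx = 13.658, so ⟨T⟩ = 13.658 / 10.301.
⟨T⟩ = 1.3259.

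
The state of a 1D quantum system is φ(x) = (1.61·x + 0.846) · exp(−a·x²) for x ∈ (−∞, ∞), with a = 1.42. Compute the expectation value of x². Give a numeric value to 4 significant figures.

0.3132

⟨x²⟩ = ∫ x²·|φ|² dx / ∫|φ|² dx (integrals over the domain).
Expand each integrand as polynomial × e^(−2ax²) and use ∫x^(2j)·e^(−2ax²) dx = (2j−1)!!/(4a)^j · √(π/(2a)), odd powers → 0; here √(π/(2a)) = 1.0518.
State is unnormalized: ∫|φ|² dx = 1.2327, and ∫φ*·x²·φ dx = 0.38604, so ⟨x²⟩ = 0.38604 / 1.2327.
⟨x²⟩ = 0.31315.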